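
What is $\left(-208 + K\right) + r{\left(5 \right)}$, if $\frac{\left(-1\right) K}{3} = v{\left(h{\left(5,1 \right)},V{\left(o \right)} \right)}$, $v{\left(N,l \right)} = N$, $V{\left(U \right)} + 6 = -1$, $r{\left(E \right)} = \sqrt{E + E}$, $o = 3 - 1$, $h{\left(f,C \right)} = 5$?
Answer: $-223 + \sqrt{10} \approx -219.84$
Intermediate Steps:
$o = 2$ ($o = 3 - 1 = 2$)
$r{\left(E \right)} = \sqrt{2} \sqrt{E}$ ($r{\left(E \right)} = \sqrt{2 E} = \sqrt{2} \sqrt{E}$)
$V{\left(U \right)} = -7$ ($V{\left(U \right)} = -6 - 1 = -7$)
$K = -15$ ($K = \left(-3\right) 5 = -15$)
$\left(-208 + K\right) + r{\left(5 \right)} = \left(-208 - 15\right) + \sqrt{2} \sqrt{5} = -223 + \sqrt{10}$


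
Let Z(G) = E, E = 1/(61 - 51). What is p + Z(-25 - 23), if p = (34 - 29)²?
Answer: 251/10 ≈ 25.100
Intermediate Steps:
p = 25 (p = 5² = 25)
E = ⅒ (E = 1/10 = ⅒ ≈ 0.10000)
Z(G) = ⅒
p + Z(-25 - 23) = 25 + ⅒ = 251/10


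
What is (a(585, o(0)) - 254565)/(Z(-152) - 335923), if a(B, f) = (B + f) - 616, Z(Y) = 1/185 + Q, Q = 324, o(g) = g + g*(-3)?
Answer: 23550130/31042907 ≈ 0.75863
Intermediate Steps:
o(g) = -2*g (o(g) = g - 3*g = -2*g)
Z(Y) = 59941/185 (Z(Y) = 1/185 + 324 = 59941/185)
a(B, f) = -616 + B + f
(a(585, o(0)) - 254565)/(Z(-152) - 335923) = ((-616 + 585 - 2*0) - 254565)/(59941/185 - 335923) = ((-616 + 585 + 0) - 254565)/(-62085814/185) = (-31 - 254565)*(-185/62085814) = -254596*(-185/62085814) = 23550130/31042907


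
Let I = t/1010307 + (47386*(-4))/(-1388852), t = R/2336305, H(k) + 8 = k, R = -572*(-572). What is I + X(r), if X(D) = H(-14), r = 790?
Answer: -17918392781151437308/819556459653315255 ≈ -21.864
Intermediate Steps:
R = 327184
H(k) = -8 + k
t = 327184/2336305 ≈ 0.14004
X(D) = -22 (X(D) = -8 - 14 = -22)
I = 111849331221498302/819556459653315255 (I = (327184/2336305)/1010307 + (47386*(-4))/(-1388852) = (327184/2336305)*(1/1010307) - 189544*(-1/1388852) = 327184/2360385295635 + 47386/347213 = 111849331221498302/819556459653315255 ≈ 0.13648)
I + X(r) = 111849331221498302/819556459653315255 - 22 = -17918392781151437308/819556459653315255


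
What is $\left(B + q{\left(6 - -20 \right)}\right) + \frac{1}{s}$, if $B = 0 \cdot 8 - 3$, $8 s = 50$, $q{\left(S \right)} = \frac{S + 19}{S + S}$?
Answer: $- \frac{2567}{1300} \approx -1.9746$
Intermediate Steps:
$q{\left(S \right)} = \frac{19 + S}{2 S}$
$s = \frac{25}{4}$ ($s = \frac{1}{8} \cdot 50 = \frac{25}{4} \approx 6.25$)
$B = -3$ ($B = 0 - 3 = -3$)
$\left(B + q{\left(6 - -20 \right)}\right) + \frac{1}{s} = \left(-3 + \frac{19 + \left(6 - -20\right)}{2 \left(6 - -20\right)}\right) + \frac{1}{\frac{25}{4}} = \left(-3 + \frac{19 + \left(6 + 20\right)}{2 \left(6 + 20\right)}\right) + \frac{4}{25} = \left(-3 + \frac{19 + 26}{2 \cdot 26}\right) + \frac{4}{25} = \left(-3 + \frac{1}{2} \cdot \frac{1}{26} \cdot 45\right) + \frac{4}{25} = \left(-3 + \frac{45}{52}\right) + \frac{4}{25} = - \frac{111}{52} + \frac{4}{25} = - \frac{2567}{1300}$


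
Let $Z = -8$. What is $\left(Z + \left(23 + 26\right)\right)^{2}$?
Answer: $1681$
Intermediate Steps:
$\left(Z + \left(23 + 26\right)\right)^{2} = \left(-8 + \left(23 + 26\right)\right)^{2} = \left(-8 + 49\right)^{2} = 41^{2} = 1681$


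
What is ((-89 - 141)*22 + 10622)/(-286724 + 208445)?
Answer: -1854/26093 ≈ -0.071054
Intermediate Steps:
((-89 - 141)*22 + 10622)/(-286724 + 208445) = (-230*22 + 10622)/(-78279) = (-5060 + 10622)*(-1/78279) = 5562*(-1/78279) = -1854/26093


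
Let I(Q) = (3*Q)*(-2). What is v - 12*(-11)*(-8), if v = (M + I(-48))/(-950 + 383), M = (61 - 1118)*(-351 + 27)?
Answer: -104612/63 ≈ -1660.5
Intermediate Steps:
M = 342468 (M = -1057*(-324) = 342468)
I(Q) = -6*Q
v = -38084/63 (v = (342468 - 6*(-48))/(-950 + 383) = (342468 + 288)/(-567) = 342756*(-1/567) = -38084/63 ≈ -604.51)
v - 12*(-11)*(-8) = -38084/63 - 12*(-11)*(-8) = -38084/63 - (-132)*(-8) = -38084/63 - 1*1056 = -38084/63 - 1056 = -104612/63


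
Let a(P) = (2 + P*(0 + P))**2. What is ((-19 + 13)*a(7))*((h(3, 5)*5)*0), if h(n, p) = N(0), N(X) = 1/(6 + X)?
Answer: 0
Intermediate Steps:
h(n, p) = 1/6 (h(n, p) = 1/(6 + 0) = 1/6)
a(P) = (2 + P**2)**2 (a(P) = (2 + P*P)**2 = (2 + P**2)**2)
((-19 + 13)*a(7))*((h(3, 5)*5)*0) = ((-19 + 13)*(2 + 7**2)**2)*(((1/6)*5)*0) = (-6*(2 + 49)**2)*((5/6)*0) = -6*51**2*0 = -6*2601*0 = -15606*0 = 0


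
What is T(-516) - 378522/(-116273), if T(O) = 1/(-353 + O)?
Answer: 328819345/101041237 ≈ 3.2543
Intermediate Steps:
T(-516) - 378522/(-116273) = 1/(-353 - 516) - 378522/(-116273) = 1/(-869) - 378522*(-1)/116273 = -1/869 - 1*(-378522/116273) = -1/869 + 378522/116273 = 328819345/101041237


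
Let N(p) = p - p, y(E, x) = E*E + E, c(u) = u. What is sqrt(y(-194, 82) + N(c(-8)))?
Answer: sqrt(37442) ≈ 193.50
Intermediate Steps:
y(E, x) = E + E**2 (y(E, x) = E**2 + E = E + E**2)
N(p) = 0
sqrt(y(-194, 82) + N(c(-8))) = sqrt(-194*(1 - 194) + 0) = sqrt(-194*(-193) + 0) = sqrt(37442 + 0) = sqrt(37442)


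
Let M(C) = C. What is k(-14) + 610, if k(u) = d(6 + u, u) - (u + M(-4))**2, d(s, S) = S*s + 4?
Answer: 402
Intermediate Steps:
d(s, S) = 4 + S*s
k(u) = 4 - (-4 + u)**2 + u*(6 + u) (k(u) = (4 + u*(6 + u)) - (u - 4)**2 = (4 + u*(6 + u)) - (-4 + u)**2 = 4 - (-4 + u)**2 + u*(6 + u))
k(-14) + 610 = (-12 + 14*(-14)) + 610 = (-12 - 196) + 610 = -208 + 610 = 402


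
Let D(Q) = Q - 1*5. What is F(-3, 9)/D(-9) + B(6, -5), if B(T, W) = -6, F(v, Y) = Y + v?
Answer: -45/7 ≈ -6.4286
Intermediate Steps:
D(Q) = -5 + Q (D(Q) = Q - 5 = -5 + Q)
F(-3, 9)/D(-9) + B(6, -5) = (9 - 3)/(-5 - 9) - 6 = 6/(-14) - 6 = -1/14*6 - 6 = -3/7 - 6 = -45/7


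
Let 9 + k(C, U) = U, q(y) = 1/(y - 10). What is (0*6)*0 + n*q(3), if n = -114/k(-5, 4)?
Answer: -114/35 ≈ -3.2571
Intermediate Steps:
q(y) = 1/(-10 + y)
k(C, U) = -9 + U
n = 114/5 (n = -114/(-9 + 4) = -114/(-5) = -114*(-1/5) = 114/5 ≈ 22.800)
(0*6)*0 + n*q(3) = (0*6)*0 + 114/(5*(-10 + 3)) = 0*0 + (114/5)/(-7) = 0 + (114/5)*(-1/7) = 0 - 114/35 = -114/35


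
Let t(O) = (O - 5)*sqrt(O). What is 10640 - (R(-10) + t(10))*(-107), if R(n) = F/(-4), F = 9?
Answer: 41597/4 + 535*sqrt(10) ≈ 12091.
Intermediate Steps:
R(n) = -9/4 (R(n) = 9/(-4) = 9*(-1/4) = -9/4)
t(O) = sqrt(O)*(-5 + O) (t(O) = (-5 + O)*sqrt(O) = sqrt(O)*(-5 + O))
10640 - (R(-10) + t(10))*(-107) = 10640 - (-9/4 + sqrt(10)*(-5 + 10))*(-107) = 10640 - (-9/4 + sqrt(10)*5)*(-107) = 10640 - (-9/4 + 5*sqrt(10))*(-107) = 10640 - (963/4 - 535*sqrt(10)) = 10640 + (-963/4 + 535*sqrt(10)) = 41597/4 + 535*sqrt(10)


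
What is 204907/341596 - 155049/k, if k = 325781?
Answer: 599595181/4838499412 ≈ 0.12392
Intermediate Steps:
204907/341596 - 155049/k = 204907/341596 - 155049/325781 = 204907*(1/341596) - 155049*1/325781 = 8909/14852 - 155049/325781 = 599595181/4838499412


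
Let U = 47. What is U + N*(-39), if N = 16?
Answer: -577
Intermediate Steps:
U + N*(-39) = 47 + 16*(-39) = 47 - 624 = -577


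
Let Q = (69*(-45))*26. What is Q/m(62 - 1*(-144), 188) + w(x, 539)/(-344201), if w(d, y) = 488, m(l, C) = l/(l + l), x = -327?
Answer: -55574693948/344201 ≈ -1.6146e+5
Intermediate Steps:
Q = -80730 (Q = -3105*26 = -80730)
m(l, C) = ½ (m(l, C) = l/((2*l)) = (1/(2*l))*l = ½)
Q/m(62 - 1*(-144), 188) + w(x, 539)/(-344201) = -80730/½ + 488/(-344201) = -80730*2 + 488*(-1/344201) = -161460 - 488/344201 = -55574693948/344201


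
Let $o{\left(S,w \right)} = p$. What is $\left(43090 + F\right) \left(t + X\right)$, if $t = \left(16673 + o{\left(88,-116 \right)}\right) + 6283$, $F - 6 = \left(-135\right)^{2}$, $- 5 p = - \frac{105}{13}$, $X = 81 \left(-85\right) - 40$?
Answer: $983136008$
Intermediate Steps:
$X = -6925$ ($X = -6885 - 40 = -6925$)
$p = \frac{21}{13}$ ($p = - \frac{\left(-105\right) \frac{1}{13}}{5} = \left(- \frac{1}{5}\right) \left(- \frac{105}{13}\right) = \frac{21}{13} \approx 1.6154$)
$o{\left(S,w \right)} = \frac{21}{13}$
$F = 18231$ ($F = 6 + \left(-135\right)^{2} = 6 + 18225 = 18231$)
$t = \frac{298449}{13}$ ($t = \left(16673 + \frac{21}{13}\right) + 6283 = \frac{216770}{13} + 6283 = \frac{298449}{13} \approx 22958.0$)
$\left(43090 + F\right) \left(t + X\right) = \left(43090 + 18231\right) \left(\frac{298449}{13} - 6925\right) = 61321 \cdot \frac{208424}{13} = 983136008$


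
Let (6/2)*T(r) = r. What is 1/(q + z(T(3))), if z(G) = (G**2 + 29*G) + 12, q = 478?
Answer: 1/520 ≈ 0.0019231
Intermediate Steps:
T(r) = r/3
z(G) = 12 + G**2 + 29*G
1/(q + z(T(3))) = 1/(478 + (12 + ((1/3)*3)**2 + 29*((1/3)*3))) = 1/(478 + (12 + 1**2 + 29*1)) = 1/(478 + (12 + 1 + 29)) = 1/(478 + 42) = 1/520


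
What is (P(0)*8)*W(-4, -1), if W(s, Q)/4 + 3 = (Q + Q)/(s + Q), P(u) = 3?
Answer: -1248/5 ≈ -249.60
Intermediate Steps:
W(s, Q) = -12 + 8*Q/(Q + s) (W(s, Q) = -12 + 4*((Q + Q)/(s + Q)) = -12 + 4*((2*Q)/(Q + s)) = -12 + 4*(2*Q/(Q + s)) = -12 + 8*Q/(Q + s))
(P(0)*8)*W(-4, -1) = (3*8)*(4*(-1*(-1) - 3*(-4))/(-1 - 4)) = 24*(4*(1 + 12)/(-5)) = 24*(4*(-1/5)*13) = 24*(-52/5) = -1248/5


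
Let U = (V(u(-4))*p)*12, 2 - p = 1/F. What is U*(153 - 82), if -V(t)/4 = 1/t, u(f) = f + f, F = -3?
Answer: 994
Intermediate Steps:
p = 7/3 (p = 2 - 1/(-3) = 2 - 1*(-⅓) = 2 + ⅓ = 7/3 ≈ 2.3333)
u(f) = 2*f
V(t) = -4/t
U = 14 (U = (-4/(2*(-4))*(7/3))*12 = (-4/(-8)*(7/3))*12 = (-4*(-⅛)*(7/3))*12 = ((½)*(7/3))*12 = (7/6)*12 = 14)
U*(153 - 82) = 14*(153 - 82) = 14*71 = 994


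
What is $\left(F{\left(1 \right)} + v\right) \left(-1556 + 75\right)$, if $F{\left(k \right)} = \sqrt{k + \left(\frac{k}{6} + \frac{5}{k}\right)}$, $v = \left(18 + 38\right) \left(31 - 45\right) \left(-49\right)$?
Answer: $-56894096 - \frac{1481 \sqrt{222}}{6} \approx -5.6898 \cdot 10^{7}$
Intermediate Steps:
$v = 38416$ ($v = 56 \left(-14\right) \left(-49\right) = \left(-784\right) \left(-49\right) = 38416$)
$F{\left(k \right)} = \sqrt{\frac{5}{k} + \frac{7 k}{6}}$ ($F{\left(k \right)} = \sqrt{k + \left(k \frac{1}{6} + \frac{5}{k}\right)} = \sqrt{k + \left(\frac{k}{6} + \frac{5}{k}\right)} = \sqrt{k + \left(\frac{5}{k} + \frac{k}{6}\right)} = \sqrt{\frac{5}{k} + \frac{7 k}{6}}$)
$\left(F{\left(1 \right)} + v\right) \left(-1556 + 75\right) = \left(\frac{\sqrt{42 \cdot 1 + \frac{180}{1}}}{6} + 38416\right) \left(-1556 + 75\right) = \left(\frac{\sqrt{42 + 180 \cdot 1}}{6} + 38416\right) \left(-1481\right) = \left(\frac{\sqrt{42 + 180}}{6} + 38416\right) \left(-1481\right) = \left(\frac{\sqrt{222}}{6} + 38416\right) \left(-1481\right) = \left(38416 + \frac{\sqrt{222}}{6}\right) \left(-1481\right) = -56894096 - \frac{1481 \sqrt{222}}{6}$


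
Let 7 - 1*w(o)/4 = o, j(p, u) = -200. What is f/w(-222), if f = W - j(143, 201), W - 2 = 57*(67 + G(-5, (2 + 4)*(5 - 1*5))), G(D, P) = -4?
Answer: 3793/916 ≈ 4.1408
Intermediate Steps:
w(o) = 28 - 4*o
W = 3593 (W = 2 + 57*(67 - 4) = 2 + 57*63 = 2 + 3591 = 3593)
f = 3793 (f = 3593 - 1*(-200) = 3593 + 200 = 3793)
f/w(-222) = 3793/(28 - 4*(-222)) = 3793/(28 + 888) = 3793/916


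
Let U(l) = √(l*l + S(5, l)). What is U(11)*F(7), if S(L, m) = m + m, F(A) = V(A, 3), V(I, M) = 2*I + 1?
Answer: 15*√143 ≈ 179.37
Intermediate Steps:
V(I, M) = 1 + 2*I
F(A) = 1 + 2*A
S(L, m) = 2*m
U(l) = √(l² + 2*l) (U(l) = √(l*l + 2*l) = √(l² + 2*l))
U(11)*F(7) = √(11*(2 + 11))*(1 + 2*7) = √(11*13)*(1 + 14) = √143*15 = 15*√143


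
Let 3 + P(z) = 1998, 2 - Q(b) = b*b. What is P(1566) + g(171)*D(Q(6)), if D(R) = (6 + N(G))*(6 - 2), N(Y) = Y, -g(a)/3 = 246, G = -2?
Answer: -9813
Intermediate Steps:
g(a) = -738 (g(a) = -3*246 = -738)
Q(b) = 2 - b² (Q(b) = 2 - b*b = 2 - b²)
P(z) = 1995 (P(z) = -3 + 1998 = 1995)
D(R) = 16 (D(R) = (6 - 2)*(6 - 2) = 4*4 = 16)
P(1566) + g(171)*D(Q(6)) = 1995 - 738*16 = 1995 - 11808 = -9813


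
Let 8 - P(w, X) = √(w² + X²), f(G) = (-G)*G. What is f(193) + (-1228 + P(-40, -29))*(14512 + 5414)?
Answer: -24346969 - 19926*√2441 ≈ -2.5331e+7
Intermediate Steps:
f(G) = -G²
P(w, X) = 8 - √(X² + w²) (P(w, X) = 8 - √(w² + X²) = 8 - √(X² + w²))
f(193) + (-1228 + P(-40, -29))*(14512 + 5414) = -1*193² + (-1228 + (8 - √((-29)² + (-40)²)))*(14512 + 5414) = -1*37249 + (-1228 + (8 - √(841 + 1600)))*19926 = -37249 + (-1228 + (8 - √2441))*19926 = -37249 + (-1220 - √2441)*19926 = -37249 + (-24309720 - 19926*√2441) = -24346969 - 19926*√2441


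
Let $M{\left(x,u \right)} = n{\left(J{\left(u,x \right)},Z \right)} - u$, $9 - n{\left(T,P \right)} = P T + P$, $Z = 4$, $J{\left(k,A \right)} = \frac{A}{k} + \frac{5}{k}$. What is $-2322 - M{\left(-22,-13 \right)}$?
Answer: $- \frac{30352}{13} \approx -2334.8$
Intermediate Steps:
$J{\left(k,A \right)} = \frac{5}{k} + \frac{A}{k}$
$n{\left(T,P \right)} = 9 - P - P T$ ($n{\left(T,P \right)} = 9 - \left(P T + P\right) = 9 - \left(P + P T\right) = 9 - P - P T$)
$M{\left(x,u \right)} = 5 - u - \frac{4 \left(5 + x\right)}{u}$ ($M{\left(x,u \right)} = \left(9 - 4 - 4 \frac{5 + x}{u}\right) - u = \left(9 - 4 - \frac{4 \left(5 + x\right)}{u}\right) - u = \left(5 - \frac{4 \left(5 + x\right)}{u}\right) - u = 5 - u - \frac{4 \left(5 + x\right)}{u}$)
$-2322 - M{\left(-22,-13 \right)} = -2322 - \frac{-20 - -88 - 13 \left(5 - -13\right)}{-13} = -2322 - - \frac{-20 + 88 - 13 \left(5 + 13\right)}{13} = -2322 - - \frac{-20 + 88 - 234}{13} = -2322 - \left(- \frac{1}{13}\right) \left(-166\right) = -2322 - \frac{166}{13} = - \frac{30352}{13}$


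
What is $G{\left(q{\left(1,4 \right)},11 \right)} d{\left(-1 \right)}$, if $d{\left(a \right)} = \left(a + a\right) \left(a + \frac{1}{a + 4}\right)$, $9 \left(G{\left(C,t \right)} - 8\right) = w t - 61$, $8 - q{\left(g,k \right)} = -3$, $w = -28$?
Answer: $-44$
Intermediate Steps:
$q{\left(g,k \right)} = 11$ ($q{\left(g,k \right)} = 8 - -3 = 8 + 3 = 11$)
$G{\left(C,t \right)} = \frac{11}{9} - \frac{28 t}{9}$ ($G{\left(C,t \right)} = 8 + \frac{- 28 t - 61}{9} = 8 + \frac{-61 - 28 t}{9} = 8 - \left(\frac{61}{9} + \frac{28 t}{9}\right) = \frac{11}{9} - \frac{28 t}{9}$)
$d{\left(a \right)} = 2 a \left(a + \frac{1}{4 + a}\right)$
$G{\left(q{\left(1,4 \right)},11 \right)} d{\left(-1 \right)} = \left(\frac{11}{9} - \frac{308}{9}\right) 2 \left(-1\right) \frac{1}{4 - 1} \left(1 + \left(-1\right)^{2} + 4 \left(-1\right)\right) = \left(\frac{11}{9} - \frac{308}{9}\right) 2 \left(-1\right) \frac{1}{3} \left(1 + 1 - 4\right) = - 33 \cdot 2 \left(-1\right) \frac{1}{3} \left(-2\right) = \left(-33\right) \frac{4}{3} = -44$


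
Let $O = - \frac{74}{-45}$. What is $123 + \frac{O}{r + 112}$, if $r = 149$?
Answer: $\frac{1444709}{11745} \approx 123.01$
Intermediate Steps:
$O = \frac{74}{45}$ ($O = \left(-74\right) \left(- \frac{1}{45}\right) = \frac{74}{45} \approx 1.6444$)
$123 + \frac{O}{r + 112} = 123 + \frac{74}{45 \left(149 + 112\right)} = 123 + \frac{74}{45 \cdot 261} = 123 + \frac{74}{45} \cdot \frac{1}{261} = 123 + \frac{74}{11745} = \frac{1444709}{11745}$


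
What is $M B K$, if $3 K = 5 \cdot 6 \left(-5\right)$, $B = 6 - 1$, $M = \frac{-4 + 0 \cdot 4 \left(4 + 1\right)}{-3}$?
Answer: $- \frac{1000}{3} \approx -333.33$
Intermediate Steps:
$M = \frac{4}{3}$ ($M = \left(-4 + 0 \cdot 4 \cdot 5\right) \left(- \frac{1}{3}\right) = \left(-4 + 0 \cdot 20\right) \left(- \frac{1}{3}\right) = \left(-4 + 0\right) \left(- \frac{1}{3}\right) = \left(-4\right) \left(- \frac{1}{3}\right) = \frac{4}{3} \approx 1.3333$)
$B = 5$
$K = -50$ ($K = \frac{5 \cdot 6 \left(-5\right)}{3} = \frac{30 \left(-5\right)}{3} = \frac{1}{3} \left(-150\right) = -50$)
$M B K = \frac{4}{3} \cdot 5 \left(-50\right) = \frac{20}{3} \left(-50\right) = - \frac{1000}{3}$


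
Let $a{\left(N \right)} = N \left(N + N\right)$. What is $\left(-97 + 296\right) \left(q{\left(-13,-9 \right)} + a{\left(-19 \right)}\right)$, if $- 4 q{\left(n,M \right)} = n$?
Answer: $\frac{577299}{4} \approx 1.4432 \cdot 10^{5}$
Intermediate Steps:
$q{\left(n,M \right)} = - \frac{n}{4}$
$a{\left(N \right)} = 2 N^{2}$ ($a{\left(N \right)} = N 2 N = 2 N^{2}$)
$\left(-97 + 296\right) \left(q{\left(-13,-9 \right)} + a{\left(-19 \right)}\right) = \left(-97 + 296\right) \left(\left(- \frac{1}{4}\right) \left(-13\right) + 2 \left(-19\right)^{2}\right) = 199 \left(\frac{13}{4} + 2 \cdot 361\right) = 199 \left(\frac{13}{4} + 722\right) = 199 \cdot \frac{2901}{4} = \frac{577299}{4}$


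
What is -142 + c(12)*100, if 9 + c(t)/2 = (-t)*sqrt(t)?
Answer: -1942 - 4800*sqrt(3) ≈ -10256.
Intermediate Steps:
c(t) = -18 - 2*t**(3/2) (c(t) = -18 + 2*((-t)*sqrt(t)) = -18 + 2*(-t**(3/2)) = -18 - 2*t**(3/2))
-142 + c(12)*100 = -142 + (-18 - 48*sqrt(3))*100 = -142 + (-1800 - 4800*sqrt(3)) = -1942 - 4800*sqrt(3)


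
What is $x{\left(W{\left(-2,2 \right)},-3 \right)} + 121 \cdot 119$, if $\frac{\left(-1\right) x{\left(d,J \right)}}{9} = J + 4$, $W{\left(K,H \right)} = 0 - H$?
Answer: $14390$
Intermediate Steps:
$W{\left(K,H \right)} = - H$
$x{\left(d,J \right)} = -36 - 9 J$ ($x{\left(d,J \right)} = - 9 \left(J + 4\right) = - 9 \left(4 + J\right) = -36 - 9 J$)
$x{\left(W{\left(-2,2 \right)},-3 \right)} + 121 \cdot 119 = \left(-36 - -27\right) + 121 \cdot 119 = \left(-36 + 27\right) + 14399 = -9 + 14399 = 14390$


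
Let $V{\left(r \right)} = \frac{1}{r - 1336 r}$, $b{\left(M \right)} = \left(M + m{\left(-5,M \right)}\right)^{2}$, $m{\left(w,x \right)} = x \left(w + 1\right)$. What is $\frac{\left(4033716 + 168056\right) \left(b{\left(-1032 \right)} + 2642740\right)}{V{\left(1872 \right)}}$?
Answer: $-128402494251918531840$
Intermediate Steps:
$m{\left(w,x \right)} = x \left(1 + w\right)$
$b{\left(M \right)} = 9 M^{2}$ ($b{\left(M \right)} = \left(M + M \left(1 - 5\right)\right)^{2} = \left(M + M \left(-4\right)\right)^{2} = \left(M - 4 M\right)^{2} = \left(- 3 M\right)^{2} = 9 M^{2}$)
$V{\left(r \right)} = - \frac{1}{1335 r}$ ($V{\left(r \right)} = \frac{1}{\left(-1335\right) r} = - \frac{1}{1335 r}$)
$\frac{\left(4033716 + 168056\right) \left(b{\left(-1032 \right)} + 2642740\right)}{V{\left(1872 \right)}} = \frac{\left(4033716 + 168056\right) \left(9 \left(-1032\right)^{2} + 2642740\right)}{\left(- \frac{1}{1335}\right) \frac{1}{1872}} = \frac{4201772 \left(9 \cdot 1065024 + 2642740\right)}{\left(- \frac{1}{1335}\right) \frac{1}{1872}} = \frac{4201772 \left(9585216 + 2642740\right)}{- \frac{1}{2499120}} = 4201772 \cdot 12227956 \left(-2499120\right) = 51379083138032 \left(-2499120\right) = -128402494251918531840$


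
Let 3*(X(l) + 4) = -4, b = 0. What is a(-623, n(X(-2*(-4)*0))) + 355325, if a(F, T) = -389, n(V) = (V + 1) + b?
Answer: 354936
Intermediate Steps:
X(l) = -16/3 (X(l) = -4 + (⅓)*(-4) = -4 - 4/3 = -16/3)
n(V) = 1 + V (n(V) = (V + 1) + 0 = (1 + V) + 0 = 1 + V)
a(-623, n(X(-2*(-4)*0))) + 355325 = -389 + 355325 = 354936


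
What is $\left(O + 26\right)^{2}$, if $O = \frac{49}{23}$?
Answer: $\frac{418609}{529} \approx 791.32$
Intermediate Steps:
$O = \frac{49}{23}$ ($O = 49 \cdot \frac{1}{23} = \frac{49}{23} \approx 2.1304$)
$\left(O + 26\right)^{2} = \left(\frac{49}{23} + 26\right)^{2} = \left(\frac{647}{23}\right)^{2} = \frac{418609}{529}$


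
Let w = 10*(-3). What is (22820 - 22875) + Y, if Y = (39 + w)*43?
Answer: 332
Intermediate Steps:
w = -30
Y = 387 (Y = (39 - 30)*43 = 9*43 = 387)
(22820 - 22875) + Y = (22820 - 22875) + 387 = -55 + 387 = 332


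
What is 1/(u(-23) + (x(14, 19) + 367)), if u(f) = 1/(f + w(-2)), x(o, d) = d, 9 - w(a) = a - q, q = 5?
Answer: 7/2701 ≈ 0.0025916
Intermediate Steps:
w(a) = 14 - a (w(a) = 9 - (a - 1*5) = 9 - (a - 5) = 9 - (-5 + a) = 9 + (5 - a) = 14 - a)
u(f) = 1/(16 + f) (u(f) = 1/(f + (14 - 1*(-2))) = 1/(f + (14 + 2)) = 1/(f + 16) = 1/(16 + f))
1/(u(-23) + (x(14, 19) + 367)) = 1/(1/(16 - 23) + (19 + 367)) = 1/(1/(-7) + 386) = 1/(-⅐ + 386) = 1/(2701/7) = 7/2701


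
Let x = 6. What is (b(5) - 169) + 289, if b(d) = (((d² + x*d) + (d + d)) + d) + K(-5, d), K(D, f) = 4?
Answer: 194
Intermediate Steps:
b(d) = 4 + d² + 9*d (b(d) = (((d² + 6*d) + (d + d)) + d) + 4 = (((d² + 6*d) + 2*d) + d) + 4 = ((d² + 8*d) + d) + 4 = (d² + 9*d) + 4 = 4 + d² + 9*d)
(b(5) - 169) + 289 = ((4 + 5² + 9*5) - 169) + 289 = ((4 + 25 + 45) - 169) + 289 = (74 - 169) + 289 = -95 + 289 = 194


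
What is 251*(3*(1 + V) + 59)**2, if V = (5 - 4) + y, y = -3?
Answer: 787136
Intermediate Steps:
V = -2 (V = (5 - 4) - 3 = 1 - 3 = -2)
251*(3*(1 + V) + 59)**2 = 251*(3*(1 - 2) + 59)**2 = 251*(3*(-1) + 59)**2 = 251*(-3 + 59)**2 = 251*56**2 = 251*3136 = 787136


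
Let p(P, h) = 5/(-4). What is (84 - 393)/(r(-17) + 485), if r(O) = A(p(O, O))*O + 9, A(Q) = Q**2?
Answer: -1648/2493 ≈ -0.66105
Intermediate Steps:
p(P, h) = -5/4 (p(P, h) = 5*(-1/4) = -5/4)
r(O) = 9 + 25*O/16 (r(O) = (-5/4)**2*O + 9 = 25*O/16 + 9 = 9 + 25*O/16)
(84 - 393)/(r(-17) + 485) = (84 - 393)/((9 + (25/16)*(-17)) + 485) = -309/((9 - 425/16) + 485) = -309/(-281/16 + 485) = -309/7479/16 = -309*16/7479 = -1648/2493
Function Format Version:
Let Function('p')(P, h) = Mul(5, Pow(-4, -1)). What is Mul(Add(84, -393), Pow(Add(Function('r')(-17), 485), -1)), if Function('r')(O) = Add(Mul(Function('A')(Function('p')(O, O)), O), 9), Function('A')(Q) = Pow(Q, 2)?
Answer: Rational(-1648, 2493) ≈ -0.66105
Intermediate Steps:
Function('p')(P, h) = Rational(-5, 4) (Function('p')(P, h) = Mul(5, Rational(-1, 4)) = Rational(-5, 4))
Function('r')(O) = Add(9, Mul(Rational(25, 16), O)) (Function('r')(O) = Add(Mul(Pow(Rational(-5, 4), 2), O), 9) = Add(Mul(Rational(25, 16), O), 9) = Add(9, Mul(Rational(25, 16), O)))
Mul(Add(84, -393), Pow(Add(Function('r')(-17), 485), -1)) = Mul(Add(84, -393), Pow(Add(Add(9, Mul(Rational(25, 16), -17)), 485), -1)) = Mul(-309, Pow(Add(Add(9, Rational(-425, 16)), 485), -1)) = Mul(-309, Pow(Add(Rational(-281, 16), 485), -1)) = Mul(-309, Pow(Rational(7479, 16), -1)) = Mul(-309, Rational(16, 7479)) = Rational(-1648, 2493)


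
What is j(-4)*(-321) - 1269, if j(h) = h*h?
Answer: -6405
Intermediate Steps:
j(h) = h**2
j(-4)*(-321) - 1269 = (-4)**2*(-321) - 1269 = 16*(-321) - 1269 = -5136 - 1269 = -6405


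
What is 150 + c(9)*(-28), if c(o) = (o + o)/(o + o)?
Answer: 122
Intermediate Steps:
c(o) = 1 (c(o) = (2*o)/((2*o)) = (2*o)*(1/(2*o)) = 1)
150 + c(9)*(-28) = 150 + 1*(-28) = 150 - 28 = 122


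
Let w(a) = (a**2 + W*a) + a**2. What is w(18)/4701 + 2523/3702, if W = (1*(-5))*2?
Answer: 1510351/1933678 ≈ 0.78108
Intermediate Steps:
W = -10 (W = -5*2 = -10)
w(a) = -10*a + 2*a**2 (w(a) = (a**2 - 10*a) + a**2 = -10*a + 2*a**2)
w(18)/4701 + 2523/3702 = (2*18*(-5 + 18))/4701 + 2523/3702 = (2*18*13)*(1/4701) + 2523*(1/3702) = 468*(1/4701) + 841/1234 = 156/1567 + 841/1234 = 1510351/1933678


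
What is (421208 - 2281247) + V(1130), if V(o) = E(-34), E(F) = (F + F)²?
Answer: -1855415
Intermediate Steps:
E(F) = 4*F² (E(F) = (2*F)² = 4*F²)
V(o) = 4624 (V(o) = 4*(-34)² = 4*1156 = 4624)
(421208 - 2281247) + V(1130) = (421208 - 2281247) + 4624 = -1860039 + 4624 = -1855415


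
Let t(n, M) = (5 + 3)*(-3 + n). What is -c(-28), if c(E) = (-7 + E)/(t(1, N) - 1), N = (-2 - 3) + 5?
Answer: -35/17 ≈ -2.0588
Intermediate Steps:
N = 0 (N = -5 + 5 = 0)
t(n, M) = -24 + 8*n (t(n, M) = 8*(-3 + n) = -24 + 8*n)
c(E) = 7/17 - E/17 (c(E) = (-7 + E)/((-24 + 8*1) - 1) = (-7 + E)/((-24 + 8) - 1) = (-7 + E)/(-16 - 1) = (-7 + E)/(-17) = (-7 + E)*(-1/17) = 7/17 - E/17)
-c(-28) = -(7/17 - 1/17*(-28)) = -(7/17 + 28/17) = -1*35/17 = -35/17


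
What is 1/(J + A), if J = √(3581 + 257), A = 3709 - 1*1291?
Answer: 1209/2921443 - √3838/5842886 ≈ 0.00040323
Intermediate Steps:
A = 2418 (A = 3709 - 1291 = 2418)
J = √3838 ≈ 61.952
1/(J + A) = 1/(√3838 + 2418) = 1/(2418 + √3838)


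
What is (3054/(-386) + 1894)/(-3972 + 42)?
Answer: -72803/151698 ≈ -0.47992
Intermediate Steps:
(3054/(-386) + 1894)/(-3972 + 42) = (3054*(-1/386) + 1894)/(-3930) = (-1527/193 + 1894)*(-1/3930) = (364015/193)*(-1/3930) = -72803/151698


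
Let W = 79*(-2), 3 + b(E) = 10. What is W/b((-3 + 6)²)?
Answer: -158/7 ≈ -22.571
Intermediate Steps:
b(E) = 7 (b(E) = -3 + 10 = 7)
W = -158
W/b((-3 + 6)²) = -158/7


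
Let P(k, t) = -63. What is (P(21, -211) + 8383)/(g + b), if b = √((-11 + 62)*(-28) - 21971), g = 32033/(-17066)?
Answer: -4548337480960/6815946395133 - 2423186321920*I*√23399/6815946395133 ≈ -0.66731 - 54.383*I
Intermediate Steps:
g = -32033/17066 (g = 32033*(-1/17066) = -32033/17066 ≈ -1.8770)
b = I*√23399 (b = √(51*(-28) - 21971) = √(-1428 - 21971) = √(-23399) = I*√23399 ≈ 152.97*I)
(P(21, -211) + 8383)/(g + b) = (-63 + 8383)/(-32033/17066 + I*√23399) = 8320/(-32033/17066 + I*√23399)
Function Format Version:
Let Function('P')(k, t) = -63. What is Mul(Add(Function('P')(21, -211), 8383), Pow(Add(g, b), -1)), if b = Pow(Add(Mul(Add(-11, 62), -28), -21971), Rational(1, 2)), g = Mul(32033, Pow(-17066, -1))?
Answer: Add(Rational(-4548337480960, 6815946395133), Mul(Rational(-2423186321920, 6815946395133), I, Pow(23399, Rational(1, 2)))) ≈ Add(-0.66731, Mul(-54.383, I))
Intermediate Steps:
g = Rational(-32033, 17066) (g = Mul(32033, Rational(-1, 17066)) = Rational(-32033, 17066) ≈ -1.8770)
b = Mul(I, Pow(23399, Rational(1, 2))) (b = Pow(Add(Mul(51, -28), -21971), Rational(1, 2)) = Pow(Add(-1428, -21971), Rational(1, 2)) = Pow(-23399, Rational(1, 2)) = Mul(I, Pow(23399, Rational(1, 2))) ≈ Mul(152.97, I))
Mul(Add(Function('P')(21, -211), 8383), Pow(Add(g, b), -1)) = Mul(Add(-63, 8383), Pow(Add(Rational(-32033, 17066), Mul(I, Pow(23399, Rational(1, 2)))), -1)) = Mul(8320, Pow(Add(Rational(-32033, 17066), Mul(I, Pow(23399, Rational(1, 2)))), -1))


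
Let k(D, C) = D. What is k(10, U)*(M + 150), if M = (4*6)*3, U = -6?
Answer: 2220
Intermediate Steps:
M = 72 (M = 24*3 = 72)
k(10, U)*(M + 150) = 10*(72 + 150) = 10*222 = 2220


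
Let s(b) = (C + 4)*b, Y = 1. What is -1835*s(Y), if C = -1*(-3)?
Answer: -12845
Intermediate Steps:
C = 3
s(b) = 7*b (s(b) = (3 + 4)*b = 7*b)
-1835*s(Y) = -12845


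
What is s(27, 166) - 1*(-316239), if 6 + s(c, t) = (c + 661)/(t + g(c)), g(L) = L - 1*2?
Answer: 60401191/191 ≈ 3.1624e+5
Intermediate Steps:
g(L) = -2 + L (g(L) = L - 2 = -2 + L)
s(c, t) = -6 + (661 + c)/(-2 + c + t) (s(c, t) = -6 + (c + 661)/(t + (-2 + c)) = -6 + (661 + c)/(-2 + c + t))
s(27, 166) - 1*(-316239) = (673 - 6*166 - 5*27)/(-2 + 27 + 166) - 1*(-316239) = (673 - 996 - 135)/191 + 316239 = (1/191)*(-458) + 316239 = -458/191 + 316239 = 60401191/191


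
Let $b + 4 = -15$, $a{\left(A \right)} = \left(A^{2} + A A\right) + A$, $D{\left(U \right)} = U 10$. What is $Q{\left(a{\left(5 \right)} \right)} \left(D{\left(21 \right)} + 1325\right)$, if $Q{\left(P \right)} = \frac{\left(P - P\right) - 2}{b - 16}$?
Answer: $\frac{614}{7} \approx 87.714$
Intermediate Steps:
$D{\left(U \right)} = 10 U$
$a{\left(A \right)} = A + 2 A^{2}$ ($a{\left(A \right)} = \left(A^{2} + A^{2}\right) + A = 2 A^{2} + A = A + 2 A^{2}$)
$b = -19$ ($b = -4 - 15 = -19$)
$Q{\left(P \right)} = \frac{2}{35}$ ($Q{\left(P \right)} = \frac{\left(P - P\right) - 2}{-19 - 16} = \frac{0 - 2}{-35} = \left(-2\right) \left(- \frac{1}{35}\right) = \frac{2}{35}$)
$Q{\left(a{\left(5 \right)} \right)} \left(D{\left(21 \right)} + 1325\right) = \frac{2 \left(10 \cdot 21 + 1325\right)}{35} = \frac{2 \left(210 + 1325\right)}{35} = \frac{2}{35} \cdot 1535 = \frac{614}{7}$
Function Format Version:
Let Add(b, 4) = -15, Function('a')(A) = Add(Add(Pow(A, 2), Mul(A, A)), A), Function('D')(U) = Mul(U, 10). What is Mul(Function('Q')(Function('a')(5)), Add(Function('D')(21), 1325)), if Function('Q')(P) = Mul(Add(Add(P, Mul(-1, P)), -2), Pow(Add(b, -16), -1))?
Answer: Rational(614, 7) ≈ 87.714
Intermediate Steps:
Function('D')(U) = Mul(10, U)
Function('a')(A) = Add(A, Mul(2, Pow(A, 2))) (Function('a')(A) = Add(Add(Pow(A, 2), Pow(A, 2)), A) = Add(Mul(2, Pow(A, 2)), A) = Add(A, Mul(2, Pow(A, 2))))
b = -19 (b = Add(-4, -15) = -19)
Function('Q')(P) = Rational(2, 35) (Function('Q')(P) = Mul(Add(Add(P, Mul(-1, P)), -2), Pow(Add(-19, -16), -1)) = Mul(Add(0, -2), Pow(-35, -1)) = Mul(-2, Rational(-1, 35)) = Rational(2, 35))
Mul(Function('Q')(Function('a')(5)), Add(Function('D')(21), 1325)) = Mul(Rational(2, 35), Add(Mul(10, 21), 1325)) = Mul(Rational(2, 35), Add(210, 1325)) = Mul(Rational(2, 35), 1535) = Rational(614, 7)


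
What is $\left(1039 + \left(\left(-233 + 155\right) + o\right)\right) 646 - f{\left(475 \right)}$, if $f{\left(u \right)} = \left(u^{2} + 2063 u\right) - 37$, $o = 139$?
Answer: $-494913$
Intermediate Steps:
$f{\left(u \right)} = -37 + u^{2} + 2063 u$
$\left(1039 + \left(\left(-233 + 155\right) + o\right)\right) 646 - f{\left(475 \right)} = \left(1039 + \left(\left(-233 + 155\right) + 139\right)\right) 646 - \left(-37 + 475^{2} + 2063 \cdot 475\right) = \left(1039 + \left(-78 + 139\right)\right) 646 - \left(-37 + 225625 + 979925\right) = \left(1039 + 61\right) 646 - 1205513 = 1100 \cdot 646 - 1205513 = 710600 - 1205513 = -494913$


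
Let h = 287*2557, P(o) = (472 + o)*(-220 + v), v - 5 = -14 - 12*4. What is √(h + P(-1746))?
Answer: √1086757 ≈ 1042.5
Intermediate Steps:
v = -57 (v = 5 + (-14 - 12*4) = 5 + (-14 - 48) = 5 - 62 = -57)
P(o) = -130744 - 277*o (P(o) = (472 + o)*(-220 - 57) = (472 + o)*(-277) = -130744 - 277*o)
h = 733859
√(h + P(-1746)) = √(733859 + (-130744 - 277*(-1746))) = √(733859 + (-130744 + 483642)) = √(733859 + 352898) = √1086757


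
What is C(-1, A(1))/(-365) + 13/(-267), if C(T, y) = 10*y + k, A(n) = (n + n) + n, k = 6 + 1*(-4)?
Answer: -13289/97455 ≈ -0.13636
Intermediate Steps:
k = 2 (k = 6 - 4 = 2)
A(n) = 3*n (A(n) = 2*n + n = 3*n)
C(T, y) = 2 + 10*y (C(T, y) = 10*y + 2 = 2 + 10*y)
C(-1, A(1))/(-365) + 13/(-267) = (2 + 10*(3*1))/(-365) + 13/(-267) = (2 + 10*3)*(-1/365) + 13*(-1/267) = (2 + 30)*(-1/365) - 13/267 = 32*(-1/365) - 13/267 = -32/365 - 13/267 = -13289/97455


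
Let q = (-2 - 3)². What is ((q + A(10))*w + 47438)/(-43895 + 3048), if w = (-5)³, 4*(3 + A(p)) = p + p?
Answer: -44063/40847 ≈ -1.0787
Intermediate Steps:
A(p) = -3 + p/2 (A(p) = -3 + (p + p)/4 = -3 + (2*p)/4 = -3 + p/2)
q = 25 (q = (-5)² = 25)
w = -125
((q + A(10))*w + 47438)/(-43895 + 3048) = ((25 + (-3 + (½)*10))*(-125) + 47438)/(-43895 + 3048) = ((25 + (-3 + 5))*(-125) + 47438)/(-40847) = ((25 + 2)*(-125) + 47438)*(-1/40847) = (27*(-125) + 47438)*(-1/40847) = (-3375 + 47438)*(-1/40847) = 44063*(-1/40847) = -44063/40847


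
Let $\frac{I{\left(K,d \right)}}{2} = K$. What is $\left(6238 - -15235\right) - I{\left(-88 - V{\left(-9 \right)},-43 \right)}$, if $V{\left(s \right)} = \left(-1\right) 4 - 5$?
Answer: $21631$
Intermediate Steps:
$V{\left(s \right)} = -9$ ($V{\left(s \right)} = -4 - 5 = -9$)
$I{\left(K,d \right)} = 2 K$
$\left(6238 - -15235\right) - I{\left(-88 - V{\left(-9 \right)},-43 \right)} = \left(6238 - -15235\right) - 2 \left(-88 - -9\right) = \left(6238 + 15235\right) - 2 \left(-88 + 9\right) = 21473 - 2 \left(-79\right) = 21473 - -158 = 21473 + 158 = 21631$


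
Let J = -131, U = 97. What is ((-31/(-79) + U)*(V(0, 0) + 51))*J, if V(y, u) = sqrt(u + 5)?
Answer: -51403614/79 - 1007914*sqrt(5)/79 ≈ -6.7921e+5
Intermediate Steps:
V(y, u) = sqrt(5 + u)
((-31/(-79) + U)*(V(0, 0) + 51))*J = ((-31/(-79) + 97)*(sqrt(5 + 0) + 51))*(-131) = ((-31*(-1/79) + 97)*(sqrt(5) + 51))*(-131) = ((31/79 + 97)*(51 + sqrt(5)))*(-131) = (7694*(51 + sqrt(5))/79)*(-131) = (392394/79 + 7694*sqrt(5)/79)*(-131) = -51403614/79 - 1007914*sqrt(5)/79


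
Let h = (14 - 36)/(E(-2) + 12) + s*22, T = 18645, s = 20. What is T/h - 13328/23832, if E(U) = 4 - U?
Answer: 44846551/1069461 ≈ 41.934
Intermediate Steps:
h = 3949/9 (h = (14 - 36)/((4 - 1*(-2)) + 12) + 20*22 = -22/((4 + 2) + 12) + 440 = -22/(6 + 12) + 440 = -22/18 + 440 = -22*1/18 + 440 = -11/9 + 440 = 3949/9 ≈ 438.78)
T/h - 13328/23832 = 18645/(3949/9) - 13328/23832 = 18645*(9/3949) - 13328*1/23832 = 15255/359 - 1666/2979 = 44846551/1069461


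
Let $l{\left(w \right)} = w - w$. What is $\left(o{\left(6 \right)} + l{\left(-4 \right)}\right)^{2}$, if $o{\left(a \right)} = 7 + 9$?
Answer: $256$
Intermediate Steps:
$o{\left(a \right)} = 16$
$l{\left(w \right)} = 0$
$\left(o{\left(6 \right)} + l{\left(-4 \right)}\right)^{2} = \left(16 + 0\right)^{2} = 16^{2} = 256$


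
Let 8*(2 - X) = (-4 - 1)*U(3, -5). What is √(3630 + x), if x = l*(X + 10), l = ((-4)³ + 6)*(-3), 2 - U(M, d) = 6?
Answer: 3*√587 ≈ 72.684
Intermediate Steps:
U(M, d) = -4 (U(M, d) = 2 - 1*6 = 2 - 6 = -4)
X = -½ (X = 2 - (-4 - 1)*(-4)/8 = 2 - (-5)*(-4)/8 = 2 - ⅛*20 = 2 - 5/2 = -½ ≈ -0.50000)
l = 174 (l = (-64 + 6)*(-3) = -58*(-3) = 174)
x = 1653 (x = 174*(-½ + 10) = 174*(19/2) = 1653)
√(3630 + x) = √(3630 + 1653) = √5283 = 3*√587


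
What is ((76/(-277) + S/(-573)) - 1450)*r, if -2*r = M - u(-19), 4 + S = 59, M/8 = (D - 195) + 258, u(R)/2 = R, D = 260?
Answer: 100599249821/52907 ≈ 1.9014e+6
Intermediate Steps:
u(R) = 2*R
M = 2584 (M = 8*((260 - 195) + 258) = 8*(65 + 258) = 8*323 = 2584)
S = 55 (S = -4 + 59 = 55)
r = -1311 (r = -(2584 - 2*(-19))/2 = -(2584 - 1*(-38))/2 = -(2584 + 38)/2 = -1/2*2622 = -1311)
((76/(-277) + S/(-573)) - 1450)*r = ((76/(-277) + 55/(-573)) - 1450)*(-1311) = ((76*(-1/277) + 55*(-1/573)) - 1450)*(-1311) = ((-76/277 - 55/573) - 1450)*(-1311) = (-58783/158721 - 1450)*(-1311) = -230204233/158721*(-1311) = 100599249821/52907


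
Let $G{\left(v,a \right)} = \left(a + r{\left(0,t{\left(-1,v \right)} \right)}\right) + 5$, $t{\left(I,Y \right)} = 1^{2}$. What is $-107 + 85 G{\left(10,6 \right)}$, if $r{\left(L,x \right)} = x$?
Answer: $913$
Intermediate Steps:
$t{\left(I,Y \right)} = 1$
$G{\left(v,a \right)} = 6 + a$ ($G{\left(v,a \right)} = \left(a + 1\right) + 5 = \left(1 + a\right) + 5 = 6 + a$)
$-107 + 85 G{\left(10,6 \right)} = -107 + 85 \left(6 + 6\right) = -107 + 85 \cdot 12 = -107 + 1020 = 913$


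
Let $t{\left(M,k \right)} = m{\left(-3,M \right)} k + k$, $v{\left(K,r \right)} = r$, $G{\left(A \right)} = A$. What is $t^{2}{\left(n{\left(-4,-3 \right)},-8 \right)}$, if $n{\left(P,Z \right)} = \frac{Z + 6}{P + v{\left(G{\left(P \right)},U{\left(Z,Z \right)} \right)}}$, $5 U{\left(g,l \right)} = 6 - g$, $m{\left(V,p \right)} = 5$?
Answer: $2304$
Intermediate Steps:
$U{\left(g,l \right)} = \frac{6}{5} - \frac{g}{5}$ ($U{\left(g,l \right)} = \frac{6 - g}{5} = \frac{6}{5} - \frac{g}{5}$)
$n{\left(P,Z \right)} = \frac{6 + Z}{\frac{6}{5} + P - \frac{Z}{5}}$ ($n{\left(P,Z \right)} = \frac{Z + 6}{P - \left(- \frac{6}{5} + \frac{Z}{5}\right)} = \frac{6 + Z}{\frac{6}{5} + P - \frac{Z}{5}}$)
$t{\left(M,k \right)} = 6 k$ ($t{\left(M,k \right)} = 5 k + k = 6 k$)
$t^{2}{\left(n{\left(-4,-3 \right)},-8 \right)} = \left(6 \left(-8\right)\right)^{2} = \left(-48\right)^{2} = 2304$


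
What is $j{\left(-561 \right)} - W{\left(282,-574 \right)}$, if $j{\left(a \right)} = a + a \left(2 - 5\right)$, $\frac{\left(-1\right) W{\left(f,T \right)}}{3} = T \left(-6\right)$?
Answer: $11454$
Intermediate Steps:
$W{\left(f,T \right)} = 18 T$ ($W{\left(f,T \right)} = - 3 T \left(-6\right) = - 3 \left(- 6 T\right) = 18 T$)
$j{\left(a \right)} = - 2 a$ ($j{\left(a \right)} = a + a \left(-3\right) = a - 3 a = - 2 a$)
$j{\left(-561 \right)} - W{\left(282,-574 \right)} = \left(-2\right) \left(-561\right) - 18 \left(-574\right) = 1122 - -10332 = 1122 + 10332 = 11454$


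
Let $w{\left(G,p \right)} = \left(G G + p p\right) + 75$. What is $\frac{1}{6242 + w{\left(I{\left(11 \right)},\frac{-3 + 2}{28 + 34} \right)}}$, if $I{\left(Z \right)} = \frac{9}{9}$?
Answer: $\frac{3844}{24286393} \approx 0.00015828$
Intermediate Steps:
$I{\left(Z \right)} = 1$ ($I{\left(Z \right)} = 9 \cdot \frac{1}{9} = 1$)
$w{\left(G,p \right)} = 75 + G^{2} + p^{2}$ ($w{\left(G,p \right)} = \left(G^{2} + p^{2}\right) + 75 = 75 + G^{2} + p^{2}$)
$\frac{1}{6242 + w{\left(I{\left(11 \right)},\frac{-3 + 2}{28 + 34} \right)}} = \frac{1}{6242 + \left(75 + 1^{2} + \left(\frac{-3 + 2}{28 + 34}\right)^{2}\right)} = \frac{1}{6242 + \left(75 + 1 + \left(- \frac{1}{62}\right)^{2}\right)} = \frac{1}{6242 + \left(75 + 1 + \frac{1}{3844}\right)} = \frac{1}{6242 + \frac{292145}{3844}} = \frac{1}{\frac{24286393}{3844}} = \frac{3844}{24286393}$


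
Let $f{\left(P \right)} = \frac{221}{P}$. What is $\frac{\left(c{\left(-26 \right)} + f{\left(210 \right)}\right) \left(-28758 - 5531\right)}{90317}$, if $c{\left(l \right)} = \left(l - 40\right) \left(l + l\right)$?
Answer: $- \frac{24720345949}{18966570} \approx -1303.4$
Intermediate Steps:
$c{\left(l \right)} = 2 l \left(-40 + l\right)$ ($c{\left(l \right)} = \left(-40 + l\right) 2 l = 2 l \left(-40 + l\right)$)
$\frac{\left(c{\left(-26 \right)} + f{\left(210 \right)}\right) \left(-28758 - 5531\right)}{90317} = \frac{\left(2 \left(-26\right) \left(-40 - 26\right) + \frac{221}{210}\right) \left(-28758 - 5531\right)}{90317} = \left(2 \left(-26\right) \left(-66\right) + 221 \cdot \frac{1}{210}\right) \left(-34289\right) \frac{1}{90317} = \left(3432 + \frac{221}{210}\right) \left(-34289\right) \frac{1}{90317} = \frac{720941}{210} \left(-34289\right) \frac{1}{90317} = \left(- \frac{24720345949}{210}\right) \frac{1}{90317} = - \frac{24720345949}{18966570}$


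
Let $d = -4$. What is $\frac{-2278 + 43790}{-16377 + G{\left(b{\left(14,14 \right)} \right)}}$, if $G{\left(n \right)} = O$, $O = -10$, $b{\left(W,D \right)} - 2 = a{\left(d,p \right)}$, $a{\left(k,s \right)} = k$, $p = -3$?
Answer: $- \frac{41512}{16387} \approx -2.5332$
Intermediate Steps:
$b{\left(W,D \right)} = -2$ ($b{\left(W,D \right)} = 2 - 4 = -2$)
$G{\left(n \right)} = -10$
$\frac{-2278 + 43790}{-16377 + G{\left(b{\left(14,14 \right)} \right)}} = \frac{-2278 + 43790}{-16377 - 10} = \frac{41512}{-16387} = 41512 \left(- \frac{1}{16387}\right) = - \frac{41512}{16387}$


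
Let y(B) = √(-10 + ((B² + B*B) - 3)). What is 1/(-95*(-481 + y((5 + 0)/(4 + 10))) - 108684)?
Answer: -6172922/388837456083 + 665*I*√2498/388837456083 ≈ -1.5875e-5 + 8.5477e-8*I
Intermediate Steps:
y(B) = √(-13 + 2*B²) (y(B) = √(-10 + ((B² + B²) - 3)) = √(-10 + (2*B² - 3)) = √(-10 + (-3 + 2*B²)) = √(-13 + 2*B²))
1/(-95*(-481 + y((5 + 0)/(4 + 10))) - 108684) = 1/(-95*(-481 + √(-13 + 2*((5 + 0)/(4 + 10))²)) - 108684) = 1/(-95*(-481 + √(-13 + 2*(5/14)²)) - 108684) = 1/(-95*(-481 + √(-13 + 2*(25/196))) - 108684) = 1/(-95*(-481 + √(-13 + 25/98)) - 108684) = 1/(-95*(-481 + √(-1249/98)) - 108684) = 1/(-95*(-481 + I*√2498/14) - 108684) = 1/((45695 - 95*I*√2498/14) - 108684) = 1/(-62989 - 95*I*√2498/14)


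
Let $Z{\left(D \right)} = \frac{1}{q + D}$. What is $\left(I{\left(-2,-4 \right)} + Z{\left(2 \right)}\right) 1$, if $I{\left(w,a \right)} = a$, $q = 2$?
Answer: $- \frac{15}{4} \approx -3.75$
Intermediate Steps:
$Z{\left(D \right)} = \frac{1}{2 + D}$
$\left(I{\left(-2,-4 \right)} + Z{\left(2 \right)}\right) 1 = \left(-4 + \frac{1}{2 + 2}\right) 1 = \left(-4 + \frac{1}{4}\right) 1 = \left(- \frac{15}{4}\right) 1 = - \frac{15}{4}$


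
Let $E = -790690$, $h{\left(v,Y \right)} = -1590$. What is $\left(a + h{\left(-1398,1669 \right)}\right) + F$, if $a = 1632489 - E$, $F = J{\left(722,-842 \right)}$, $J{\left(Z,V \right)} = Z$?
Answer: $2422311$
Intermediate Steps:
$F = 722$
$a = 2423179$ ($a = 1632489 - -790690 = 1632489 + 790690 = 2423179$)
$\left(a + h{\left(-1398,1669 \right)}\right) + F = \left(2423179 - 1590\right) + 722 = 2421589 + 722 = 2422311$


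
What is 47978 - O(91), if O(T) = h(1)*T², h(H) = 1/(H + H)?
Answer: 87675/2 ≈ 43838.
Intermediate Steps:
h(H) = 1/(2*H)
O(T) = T²/2 (O(T) = ((½)/1)*T² = ((½)*1)*T² = T²/2)
47978 - O(91) = 47978 - 91²/2 = 47978 - 8281/2 = 87675/2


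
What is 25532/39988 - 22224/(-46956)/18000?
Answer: 8646129547/13540936500 ≈ 0.63852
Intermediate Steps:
25532/39988 - 22224/(-46956)/18000 = 25532*(1/39988) - 22224*(-1/46956)*(1/18000) = 491/769 + (1852/3913)*(1/18000) = 491/769 + 463/17608500 = 8646129547/13540936500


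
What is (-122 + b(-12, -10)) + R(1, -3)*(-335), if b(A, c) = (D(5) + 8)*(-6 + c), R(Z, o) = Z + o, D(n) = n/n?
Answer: 404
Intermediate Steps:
D(n) = 1
b(A, c) = -54 + 9*c (b(A, c) = (1 + 8)*(-6 + c) = 9*(-6 + c) = -54 + 9*c)
(-122 + b(-12, -10)) + R(1, -3)*(-335) = (-122 + (-54 + 9*(-10))) + (1 - 3)*(-335) = (-122 + (-54 - 90)) - 2*(-335) = (-122 - 144) + 670 = -266 + 670 = 404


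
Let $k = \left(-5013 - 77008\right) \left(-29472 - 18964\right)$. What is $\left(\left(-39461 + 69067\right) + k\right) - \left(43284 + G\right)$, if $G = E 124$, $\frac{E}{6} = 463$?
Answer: $3972411006$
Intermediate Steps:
$E = 2778$ ($E = 6 \cdot 463 = 2778$)
$k = 3972769156$ ($k = \left(-82021\right) \left(-48436\right) = 3972769156$)
$G = 344472$ ($G = 2778 \cdot 124 = 344472$)
$\left(\left(-39461 + 69067\right) + k\right) - \left(43284 + G\right) = \left(\left(-39461 + 69067\right) + 3972769156\right) - \left(43284 + 344472\right) = \left(29606 + 3972769156\right) - 387756 = 3972798762 - 387756 = 3972411006$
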